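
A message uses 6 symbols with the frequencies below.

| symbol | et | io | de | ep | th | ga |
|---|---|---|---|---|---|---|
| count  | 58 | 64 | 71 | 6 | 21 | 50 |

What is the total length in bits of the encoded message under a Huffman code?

Build the Huffman tree bottom-up:
combine ep(6), th(21) → 27
combine 27, ga(50) → 77
combine et(58), io(64) → 122
combine de(71), 77 → 148
combine 122, 148 → 270
Total encoded bits = sum of merged weights = 27 + 77 + 122 + 148 + 270 = 644.

644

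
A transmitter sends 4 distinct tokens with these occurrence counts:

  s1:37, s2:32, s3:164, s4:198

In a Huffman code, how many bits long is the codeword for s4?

1

Repeatedly merge the two smallest:
combine s2(32), s1(37) → 69
combine 69, s3(164) → 233
combine s4(198), 233 → 431
s4 is merged only at the final step, so code length = 1.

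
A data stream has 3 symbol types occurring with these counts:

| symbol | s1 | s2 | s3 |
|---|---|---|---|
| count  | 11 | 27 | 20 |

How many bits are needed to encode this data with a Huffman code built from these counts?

Merge the two smallest weights repeatedly:
merge s1(11) and s3(20): 31
merge s2(27) and 31: 58
The encoded length is the sum of every internal node's weight: 31 + 58 = 89 bits.

89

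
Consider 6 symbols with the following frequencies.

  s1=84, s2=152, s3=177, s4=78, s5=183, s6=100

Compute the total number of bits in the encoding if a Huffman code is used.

Greedily combine the two least-frequent nodes:
merge s4(78) and s1(84): 162
merge s6(100) and s2(152): 252
merge 162 and s3(177): 339
merge s5(183) and 252: 435
merge 339 and 435: 774
Each symbol's bit-cost is frequency × depth; summing gives 1962 bits (equivalently 162 + 252 + 339 + 435 + 774).

1962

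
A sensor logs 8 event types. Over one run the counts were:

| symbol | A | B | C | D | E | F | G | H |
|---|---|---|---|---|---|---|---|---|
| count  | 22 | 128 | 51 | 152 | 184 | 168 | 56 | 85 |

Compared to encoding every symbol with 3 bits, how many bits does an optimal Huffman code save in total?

Fixed-length: 3 bits × 846 symbols = 2538 bits.
Huffman merges:
A(22) + C(51) → 73
G(56) + 73 → 129
H(85) + B(128) → 213
129 + D(152) → 281
F(168) + E(184) → 352
213 + 281 → 494
352 + 494 → 846
Huffman total = 73 + 129 + 213 + 281 + 352 + 494 + 846 = 2388 bits.
Saving = 2538 − 2388 = 150 bits.

150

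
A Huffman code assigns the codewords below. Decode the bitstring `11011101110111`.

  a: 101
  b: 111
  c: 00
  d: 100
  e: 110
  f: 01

Read left to right; each codeword is recognised as soon as it completes (prefix code):
  110→e | 111→b | 01→f | 110→e | 111→b
Decoded message: ebfeb

ebfeb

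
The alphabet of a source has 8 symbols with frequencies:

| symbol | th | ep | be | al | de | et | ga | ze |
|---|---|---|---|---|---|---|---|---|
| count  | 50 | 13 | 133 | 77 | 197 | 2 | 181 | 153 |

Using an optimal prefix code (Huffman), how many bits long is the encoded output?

Merge the two smallest weights repeatedly:
merge et(2) and ep(13): 15
merge 15 and th(50): 65
merge 65 and al(77): 142
merge be(133) and 142: 275
merge ze(153) and ga(181): 334
merge de(197) and 275: 472
merge 334 and 472: 806
Total encoded bits = sum of merged weights = 15 + 65 + 142 + 275 + 334 + 472 + 806 = 2109.

2109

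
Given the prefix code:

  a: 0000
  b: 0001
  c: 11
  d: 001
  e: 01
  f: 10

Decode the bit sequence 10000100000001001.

Read left to right; each codeword is recognised as soon as it completes (prefix code):
  10→f | 0001→b | 0000→a | 0001→b | 001→d
Decoded message: fbabd

fbabd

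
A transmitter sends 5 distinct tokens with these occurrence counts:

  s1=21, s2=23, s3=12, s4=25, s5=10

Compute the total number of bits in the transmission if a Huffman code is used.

Build the Huffman tree bottom-up:
s5(10) + s3(12) → 22
s1(21) + 22 → 43
s2(23) + s4(25) → 48
43 + 48 → 91
Each symbol's bit-cost is frequency × depth; summing gives 204 bits (equivalently 22 + 43 + 48 + 91).

204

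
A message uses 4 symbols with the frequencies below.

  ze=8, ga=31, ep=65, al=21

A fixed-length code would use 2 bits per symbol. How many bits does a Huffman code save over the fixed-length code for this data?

Fixed-length: 2 bits × 125 symbols = 250 bits.
Huffman merges:
combine ze(8), al(21) → 29
combine 29, ga(31) → 60
combine 60, ep(65) → 125
Huffman total = 29 + 60 + 125 = 214 bits.
Saving = 250 − 214 = 36 bits.

36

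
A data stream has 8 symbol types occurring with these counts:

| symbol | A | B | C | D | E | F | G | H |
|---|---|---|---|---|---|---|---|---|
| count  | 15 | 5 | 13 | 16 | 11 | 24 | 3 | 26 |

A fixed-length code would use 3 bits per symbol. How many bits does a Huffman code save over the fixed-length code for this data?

23

Fixed-length: 3 bits × 113 symbols = 339 bits.
Huffman merges:
G(3) + B(5) → 8
8 + E(11) → 19
C(13) + A(15) → 28
D(16) + 19 → 35
F(24) + H(26) → 50
28 + 35 → 63
50 + 63 → 113
Huffman total = 8 + 19 + 28 + 35 + 50 + 63 + 113 = 316 bits.
Saving = 339 − 316 = 23 bits.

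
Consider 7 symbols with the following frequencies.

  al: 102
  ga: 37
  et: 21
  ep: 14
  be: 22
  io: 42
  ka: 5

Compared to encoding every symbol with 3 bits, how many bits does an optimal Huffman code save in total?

Fixed-length: 3 bits × 243 symbols = 729 bits.
Huffman merges:
combine ka(5), ep(14) → 19
combine 19, et(21) → 40
combine be(22), ga(37) → 59
combine 40, io(42) → 82
combine 59, 82 → 141
combine al(102), 141 → 243
Huffman total = 19 + 40 + 59 + 82 + 141 + 243 = 584 bits.
Saving = 729 − 584 = 145 bits.

145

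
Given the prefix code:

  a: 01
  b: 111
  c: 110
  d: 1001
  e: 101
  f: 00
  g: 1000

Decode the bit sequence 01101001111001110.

Read left to right; each codeword is recognised as soon as it completes (prefix code):
  01→a | 101→e | 00→f | 111→b | 1001→d | 110→c
Decoded message: aefbdc

aefbdc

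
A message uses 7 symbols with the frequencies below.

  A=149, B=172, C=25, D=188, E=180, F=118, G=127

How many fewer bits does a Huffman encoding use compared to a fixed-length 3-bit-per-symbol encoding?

Fixed-length: 3 bits × 959 symbols = 2877 bits.
Huffman merges:
combine C(25), F(118) → 143
combine G(127), 143 → 270
combine A(149), B(172) → 321
combine E(180), D(188) → 368
combine 270, 321 → 591
combine 368, 591 → 959
Huffman total = 143 + 270 + 321 + 368 + 591 + 959 = 2652 bits.
Saving = 2877 − 2652 = 225 bits.

225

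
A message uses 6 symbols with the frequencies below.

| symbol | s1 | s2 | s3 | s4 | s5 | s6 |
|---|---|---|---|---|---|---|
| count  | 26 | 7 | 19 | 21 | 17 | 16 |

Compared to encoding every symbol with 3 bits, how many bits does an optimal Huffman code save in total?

Fixed-length: 3 bits × 106 symbols = 318 bits.
Huffman merges:
combine s2(7), s6(16) → 23
combine s5(17), s3(19) → 36
combine s4(21), 23 → 44
combine s1(26), 36 → 62
combine 44, 62 → 106
Huffman total = 23 + 36 + 44 + 62 + 106 = 271 bits.
Saving = 318 − 271 = 47 bits.

47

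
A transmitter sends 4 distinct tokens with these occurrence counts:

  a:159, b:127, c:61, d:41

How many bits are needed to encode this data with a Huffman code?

Build the Huffman tree bottom-up:
merge d(41) and c(61): 102
merge 102 and b(127): 229
merge a(159) and 229: 388
Total encoded bits = sum of merged weights = 102 + 229 + 388 = 719.

719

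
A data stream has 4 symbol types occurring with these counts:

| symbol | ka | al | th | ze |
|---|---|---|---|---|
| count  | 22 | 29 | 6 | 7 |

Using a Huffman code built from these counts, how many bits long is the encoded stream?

112

Merge the two smallest weights repeatedly:
th(6) + ze(7) → 13
13 + ka(22) → 35
al(29) + 35 → 64
Each symbol's bit-cost is frequency × depth; summing gives 112 bits (equivalently 13 + 35 + 64).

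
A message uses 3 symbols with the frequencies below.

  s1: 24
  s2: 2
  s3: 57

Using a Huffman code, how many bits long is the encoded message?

Greedily combine the two least-frequent nodes:
merge s2(2) and s1(24): 26
merge 26 and s3(57): 83
The encoded length is the sum of every internal node's weight: 26 + 83 = 109 bits.

109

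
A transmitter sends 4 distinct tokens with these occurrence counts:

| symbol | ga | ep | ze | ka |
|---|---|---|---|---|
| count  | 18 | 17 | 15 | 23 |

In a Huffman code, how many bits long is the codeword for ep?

2

Huffman merges, smallest pair first:
ze(15) + ep(17) → 32
ga(18) + ka(23) → 41
32 + 41 → 73
ep's leaf is at depth 2, giving a 2-bit codeword.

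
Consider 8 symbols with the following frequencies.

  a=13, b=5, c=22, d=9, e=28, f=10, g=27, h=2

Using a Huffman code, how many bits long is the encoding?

316

Greedily combine the two least-frequent nodes:
h(2) + b(5) → 7
7 + d(9) → 16
f(10) + a(13) → 23
16 + c(22) → 38
23 + g(27) → 50
e(28) + 38 → 66
50 + 66 → 116
The encoded length is the sum of every internal node's weight: 7 + 16 + 23 + 38 + 50 + 66 + 116 = 316 bits.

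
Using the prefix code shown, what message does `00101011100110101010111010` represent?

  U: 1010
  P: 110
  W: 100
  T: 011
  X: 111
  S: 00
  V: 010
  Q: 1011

Read left to right; each codeword is recognised as soon as it completes (prefix code):
  00→S | 1010→U | 111→X | 00→S | 110→P | 1010→U | 1011→Q | 1010→U
Decoded message: SUXSPUQU

SUXSPUQU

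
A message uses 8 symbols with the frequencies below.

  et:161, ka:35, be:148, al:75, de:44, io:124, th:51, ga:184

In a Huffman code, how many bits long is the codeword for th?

Build the tree from the bottom:
merge ka(35) and de(44): 79
merge th(51) and al(75): 126
merge 79 and io(124): 203
merge 126 and be(148): 274
merge et(161) and ga(184): 345
merge 203 and 274: 477
merge 345 and 477: 822
th's leaf is at depth 4, giving a 4-bit codeword.

4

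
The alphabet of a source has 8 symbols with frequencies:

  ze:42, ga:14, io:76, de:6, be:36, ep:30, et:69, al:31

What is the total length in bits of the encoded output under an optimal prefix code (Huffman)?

Merge the two smallest weights repeatedly:
merge de(6) and ga(14): 20
merge 20 and ep(30): 50
merge al(31) and be(36): 67
merge ze(42) and 50: 92
merge 67 and et(69): 136
merge io(76) and 92: 168
merge 136 and 168: 304
Each symbol's bit-cost is frequency × depth; summing gives 837 bits (equivalently 20 + 50 + 67 + 92 + 136 + 168 + 304).

837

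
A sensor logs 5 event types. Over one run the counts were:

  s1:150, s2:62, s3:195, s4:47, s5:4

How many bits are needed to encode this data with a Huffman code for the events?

885

Build the Huffman tree bottom-up:
s5(4) + s4(47) → 51
51 + s2(62) → 113
113 + s1(150) → 263
s3(195) + 263 → 458
Total encoded bits = sum of merged weights = 51 + 113 + 263 + 458 = 885.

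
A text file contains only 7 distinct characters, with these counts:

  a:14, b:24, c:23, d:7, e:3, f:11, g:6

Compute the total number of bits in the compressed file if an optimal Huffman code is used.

Merge the two smallest weights repeatedly:
combine e(3), g(6) → 9
combine d(7), 9 → 16
combine f(11), a(14) → 25
combine 16, c(23) → 39
combine b(24), 25 → 49
combine 39, 49 → 88
Each symbol's bit-cost is frequency × depth; summing gives 226 bits (equivalently 9 + 16 + 25 + 39 + 49 + 88).

226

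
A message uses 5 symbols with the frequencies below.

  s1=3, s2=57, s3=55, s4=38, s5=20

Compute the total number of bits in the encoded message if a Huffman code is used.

369

Merge the two smallest weights repeatedly:
merge s1(3) and s5(20): 23
merge 23 and s4(38): 61
merge s3(55) and s2(57): 112
merge 61 and 112: 173
Total encoded bits = sum of merged weights = 23 + 61 + 112 + 173 = 369.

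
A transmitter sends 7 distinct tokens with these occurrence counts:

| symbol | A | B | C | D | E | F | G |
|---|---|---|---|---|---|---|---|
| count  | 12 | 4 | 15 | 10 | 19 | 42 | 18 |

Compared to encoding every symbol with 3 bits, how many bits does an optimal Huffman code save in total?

47

Fixed-length: 3 bits × 120 symbols = 360 bits.
Huffman merges:
merge B(4) and D(10): 14
merge A(12) and 14: 26
merge C(15) and G(18): 33
merge E(19) and 26: 45
merge 33 and F(42): 75
merge 45 and 75: 120
Huffman total = 14 + 26 + 33 + 45 + 75 + 120 = 313 bits.
Saving = 360 − 313 = 47 bits.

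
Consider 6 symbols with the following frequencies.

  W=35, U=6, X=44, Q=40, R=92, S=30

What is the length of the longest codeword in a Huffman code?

Merge the two lowest-weight nodes at each step:
merge U(6) and S(30): 36
merge W(35) and 36: 71
merge Q(40) and X(44): 84
merge 71 and 84: 155
merge R(92) and 155: 247
The rarest symbols sit at the bottom; the longest codeword is 4 bits.

4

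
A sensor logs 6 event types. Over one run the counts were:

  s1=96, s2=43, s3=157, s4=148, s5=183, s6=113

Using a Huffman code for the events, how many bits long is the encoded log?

1871

Greedily combine the two least-frequent nodes:
combine s2(43), s1(96) → 139
combine s6(113), 139 → 252
combine s4(148), s3(157) → 305
combine s5(183), 252 → 435
combine 305, 435 → 740
Total encoded bits = sum of merged weights = 139 + 252 + 305 + 435 + 740 = 1871.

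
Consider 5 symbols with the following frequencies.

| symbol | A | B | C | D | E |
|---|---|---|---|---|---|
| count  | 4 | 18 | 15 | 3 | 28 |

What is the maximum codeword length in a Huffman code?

4

Merge the two lowest-weight nodes at each step:
combine D(3), A(4) → 7
combine 7, C(15) → 22
combine B(18), 22 → 40
combine E(28), 40 → 68
The rarest symbols sit at the bottom; the longest codeword is 4 bits.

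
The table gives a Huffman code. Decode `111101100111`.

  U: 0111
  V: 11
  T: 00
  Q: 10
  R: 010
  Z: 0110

VVZU

Read left to right; each codeword is recognised as soon as it completes (prefix code):
  11→V | 11→V | 0110→Z | 0111→U
Decoded message: VVZU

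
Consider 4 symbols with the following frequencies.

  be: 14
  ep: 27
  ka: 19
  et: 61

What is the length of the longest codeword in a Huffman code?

3

Merge the two lowest-weight nodes at each step:
be(14) + ka(19) → 33
ep(27) + 33 → 60
60 + et(61) → 121
The first pair merged (be, ka) ends up deepest, at depth 3.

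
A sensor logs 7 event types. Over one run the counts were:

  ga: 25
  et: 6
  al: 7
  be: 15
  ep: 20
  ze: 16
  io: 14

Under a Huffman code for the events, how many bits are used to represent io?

3

Build the tree from the bottom:
merge et(6) and al(7): 13
merge 13 and io(14): 27
merge be(15) and ze(16): 31
merge ep(20) and ga(25): 45
merge 27 and 31: 58
merge 45 and 58: 103
io sits 3 levels below the root, so its codeword is 3 bits.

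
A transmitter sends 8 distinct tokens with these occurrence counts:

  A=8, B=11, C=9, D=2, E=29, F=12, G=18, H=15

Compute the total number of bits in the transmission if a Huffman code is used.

Merge the two smallest weights repeatedly:
merge D(2) and A(8): 10
merge C(9) and 10: 19
merge B(11) and F(12): 23
merge H(15) and G(18): 33
merge 19 and 23: 42
merge E(29) and 33: 62
merge 42 and 62: 104
Total encoded bits = sum of merged weights = 10 + 19 + 23 + 33 + 42 + 62 + 104 = 293.

293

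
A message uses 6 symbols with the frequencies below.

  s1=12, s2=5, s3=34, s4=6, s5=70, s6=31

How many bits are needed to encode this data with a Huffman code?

Merge the two smallest weights repeatedly:
combine s2(5), s4(6) → 11
combine 11, s1(12) → 23
combine 23, s6(31) → 54
combine s3(34), 54 → 88
combine s5(70), 88 → 158
The encoded length is the sum of every internal node's weight: 11 + 23 + 54 + 88 + 158 = 334 bits.

334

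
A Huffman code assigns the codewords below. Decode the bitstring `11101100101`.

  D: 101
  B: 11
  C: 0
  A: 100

BDAD

Read left to right; each codeword is recognised as soon as it completes (prefix code):
  11→B | 101→D | 100→A | 101→D
Decoded message: BDAD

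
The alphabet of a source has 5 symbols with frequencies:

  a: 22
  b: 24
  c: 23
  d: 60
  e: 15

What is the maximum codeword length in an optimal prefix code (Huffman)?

Merge the two lowest-weight nodes at each step:
combine e(15), a(22) → 37
combine c(23), b(24) → 47
combine 37, 47 → 84
combine d(60), 84 → 144
The first pair merged (e, a) ends up deepest, at depth 3.

3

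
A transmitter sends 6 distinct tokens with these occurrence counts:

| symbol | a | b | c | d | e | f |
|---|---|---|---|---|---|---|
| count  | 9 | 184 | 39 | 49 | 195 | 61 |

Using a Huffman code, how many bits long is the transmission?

Build the Huffman tree bottom-up:
merge a(9) and c(39): 48
merge 48 and d(49): 97
merge f(61) and 97: 158
merge 158 and b(184): 342
merge e(195) and 342: 537
The encoded length is the sum of every internal node's weight: 48 + 97 + 158 + 342 + 537 = 1182 bits.

1182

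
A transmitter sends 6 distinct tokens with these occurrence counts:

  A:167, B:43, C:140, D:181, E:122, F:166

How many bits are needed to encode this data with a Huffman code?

Build the Huffman tree bottom-up:
merge B(43) and E(122): 165
merge C(140) and 165: 305
merge F(166) and A(167): 333
merge D(181) and 305: 486
merge 333 and 486: 819
Each symbol's bit-cost is frequency × depth; summing gives 2108 bits (equivalently 165 + 305 + 333 + 486 + 819).

2108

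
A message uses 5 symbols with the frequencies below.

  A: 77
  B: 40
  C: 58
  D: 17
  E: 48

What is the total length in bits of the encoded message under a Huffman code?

537

Build the Huffman tree bottom-up:
merge D(17) and B(40): 57
merge E(48) and 57: 105
merge C(58) and A(77): 135
merge 105 and 135: 240
Each symbol's bit-cost is frequency × depth; summing gives 537 bits (equivalently 57 + 105 + 135 + 240).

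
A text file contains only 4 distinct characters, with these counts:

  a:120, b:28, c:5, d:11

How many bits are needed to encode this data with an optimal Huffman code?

224

Merge the two smallest weights repeatedly:
c(5) + d(11) → 16
16 + b(28) → 44
44 + a(120) → 164
The encoded length is the sum of every internal node's weight: 16 + 44 + 164 = 224 bits.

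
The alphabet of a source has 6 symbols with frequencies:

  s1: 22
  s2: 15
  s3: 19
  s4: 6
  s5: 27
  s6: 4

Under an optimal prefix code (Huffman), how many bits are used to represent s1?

Huffman merges, smallest pair first:
merge s6(4) and s4(6): 10
merge 10 and s2(15): 25
merge s3(19) and s1(22): 41
merge 25 and s5(27): 52
merge 41 and 52: 93
The subtree containing s1 is merged 2 times, so code length = 2.

2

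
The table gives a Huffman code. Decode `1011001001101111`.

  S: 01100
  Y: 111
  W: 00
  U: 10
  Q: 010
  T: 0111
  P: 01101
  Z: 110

UZQPY

Read left to right; each codeword is recognised as soon as it completes (prefix code):
  10→U | 110→Z | 010→Q | 01101→P | 111→Y
Decoded message: UZQPY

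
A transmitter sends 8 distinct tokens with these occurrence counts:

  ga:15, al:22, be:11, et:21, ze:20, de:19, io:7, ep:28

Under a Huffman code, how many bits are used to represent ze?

Repeatedly merge the two smallest:
io(7) + be(11) → 18
ga(15) + 18 → 33
de(19) + ze(20) → 39
et(21) + al(22) → 43
ep(28) + 33 → 61
39 + 43 → 82
61 + 82 → 143
ze's leaf is at depth 3, giving a 3-bit codeword.

3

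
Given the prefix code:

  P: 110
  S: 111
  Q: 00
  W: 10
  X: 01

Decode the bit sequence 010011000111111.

XQPQSS

Read left to right; each codeword is recognised as soon as it completes (prefix code):
  01→X | 00→Q | 110→P | 00→Q | 111→S | 111→S
Decoded message: XQPQSS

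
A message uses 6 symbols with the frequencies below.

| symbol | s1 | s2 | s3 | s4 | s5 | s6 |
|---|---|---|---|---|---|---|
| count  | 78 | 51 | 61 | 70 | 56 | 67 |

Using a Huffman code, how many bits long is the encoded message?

1001

Greedily combine the two least-frequent nodes:
merge s2(51) and s5(56): 107
merge s3(61) and s6(67): 128
merge s4(70) and s1(78): 148
merge 107 and 128: 235
merge 148 and 235: 383
Total encoded bits = sum of merged weights = 107 + 128 + 148 + 235 + 383 = 1001.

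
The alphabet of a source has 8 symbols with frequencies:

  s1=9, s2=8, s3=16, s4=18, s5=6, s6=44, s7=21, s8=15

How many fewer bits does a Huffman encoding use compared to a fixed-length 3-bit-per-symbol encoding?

Fixed-length: 3 bits × 137 symbols = 411 bits.
Huffman merges:
merge s5(6) and s2(8): 14
merge s1(9) and 14: 23
merge s8(15) and s3(16): 31
merge s4(18) and s7(21): 39
merge 23 and 31: 54
merge 39 and s6(44): 83
merge 54 and 83: 137
Huffman total = 14 + 23 + 31 + 39 + 54 + 83 + 137 = 381 bits.
Saving = 411 − 381 = 30 bits.

30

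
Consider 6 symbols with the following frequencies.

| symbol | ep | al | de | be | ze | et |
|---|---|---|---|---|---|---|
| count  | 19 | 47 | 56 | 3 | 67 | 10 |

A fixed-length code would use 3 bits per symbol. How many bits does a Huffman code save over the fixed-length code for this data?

157

Fixed-length: 3 bits × 202 symbols = 606 bits.
Huffman merges:
merge be(3) and et(10): 13
merge 13 and ep(19): 32
merge 32 and al(47): 79
merge de(56) and ze(67): 123
merge 79 and 123: 202
Huffman total = 13 + 32 + 79 + 123 + 202 = 449 bits.
Saving = 606 − 449 = 157 bits.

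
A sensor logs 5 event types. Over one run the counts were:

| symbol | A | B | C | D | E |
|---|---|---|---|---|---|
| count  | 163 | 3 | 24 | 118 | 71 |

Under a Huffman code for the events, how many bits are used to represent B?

Huffman merges, smallest pair first:
B(3) + C(24) → 27
27 + E(71) → 98
98 + D(118) → 216
A(163) + 216 → 379
B sits 4 levels below the root, so its codeword is 4 bits.

4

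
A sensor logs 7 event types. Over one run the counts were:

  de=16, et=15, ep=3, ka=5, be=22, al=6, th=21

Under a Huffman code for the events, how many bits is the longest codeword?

Merge the two lowest-weight nodes at each step:
ep(3) + ka(5) → 8
al(6) + 8 → 14
14 + et(15) → 29
de(16) + th(21) → 37
be(22) + 29 → 51
37 + 51 → 88
Maximum depth reached is 5.

5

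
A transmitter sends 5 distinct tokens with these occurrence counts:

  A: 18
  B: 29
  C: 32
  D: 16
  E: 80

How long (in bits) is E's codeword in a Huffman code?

1

Build the tree from the bottom:
D(16) + A(18) → 34
B(29) + C(32) → 61
34 + 61 → 95
E(80) + 95 → 175
E sits one level below the root: a 1-bit codeword.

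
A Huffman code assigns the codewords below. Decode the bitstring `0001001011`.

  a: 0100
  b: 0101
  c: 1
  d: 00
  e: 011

dace

Read left to right; each codeword is recognised as soon as it completes (prefix code):
  00→d | 0100→a | 1→c | 011→e
Decoded message: dace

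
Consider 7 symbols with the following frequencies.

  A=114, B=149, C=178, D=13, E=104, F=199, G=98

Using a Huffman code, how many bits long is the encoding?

2299

Merge the two smallest weights repeatedly:
D(13) + G(98) → 111
E(104) + 111 → 215
A(114) + B(149) → 263
C(178) + F(199) → 377
215 + 263 → 478
377 + 478 → 855
Total encoded bits = sum of merged weights = 111 + 215 + 263 + 377 + 478 + 855 = 2299.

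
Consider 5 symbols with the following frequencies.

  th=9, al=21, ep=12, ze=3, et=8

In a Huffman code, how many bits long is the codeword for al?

Repeatedly merge the two smallest:
merge ze(3) and et(8): 11
merge th(9) and 11: 20
merge ep(12) and 20: 32
merge al(21) and 32: 53
al is a child of the root — depth 1, so its codeword is a single bit.

1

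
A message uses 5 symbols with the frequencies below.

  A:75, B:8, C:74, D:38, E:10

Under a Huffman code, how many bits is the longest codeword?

Merge the two lowest-weight nodes at each step:
merge B(8) and E(10): 18
merge 18 and D(38): 56
merge 56 and C(74): 130
merge A(75) and 130: 205
The rarest symbols sit at the bottom; the longest codeword is 4 bits.

4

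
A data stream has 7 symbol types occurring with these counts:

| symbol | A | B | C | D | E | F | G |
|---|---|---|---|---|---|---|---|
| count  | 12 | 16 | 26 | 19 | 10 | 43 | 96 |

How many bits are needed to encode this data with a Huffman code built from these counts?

Greedily combine the two least-frequent nodes:
merge E(10) and A(12): 22
merge B(16) and D(19): 35
merge 22 and C(26): 48
merge 35 and F(43): 78
merge 48 and 78: 126
merge G(96) and 126: 222
The encoded length is the sum of every internal node's weight: 22 + 35 + 48 + 78 + 126 + 222 = 531 bits.

531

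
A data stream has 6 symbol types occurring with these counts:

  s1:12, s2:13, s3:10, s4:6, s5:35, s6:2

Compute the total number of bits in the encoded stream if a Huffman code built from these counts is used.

172

Build the Huffman tree bottom-up:
merge s6(2) and s4(6): 8
merge 8 and s3(10): 18
merge s1(12) and s2(13): 25
merge 18 and 25: 43
merge s5(35) and 43: 78
Each symbol's bit-cost is frequency × depth; summing gives 172 bits (equivalently 8 + 18 + 25 + 43 + 78).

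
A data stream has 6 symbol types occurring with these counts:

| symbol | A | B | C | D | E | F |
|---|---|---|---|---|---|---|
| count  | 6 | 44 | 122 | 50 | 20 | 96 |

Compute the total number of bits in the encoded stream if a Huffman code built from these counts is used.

Greedily combine the two least-frequent nodes:
merge A(6) and E(20): 26
merge 26 and B(44): 70
merge D(50) and 70: 120
merge F(96) and 120: 216
merge C(122) and 216: 338
Each symbol's bit-cost is frequency × depth; summing gives 770 bits (equivalently 26 + 70 + 120 + 216 + 338).

770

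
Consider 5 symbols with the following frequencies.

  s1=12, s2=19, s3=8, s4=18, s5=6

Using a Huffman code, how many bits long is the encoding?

140

Build the Huffman tree bottom-up:
combine s5(6), s3(8) → 14
combine s1(12), 14 → 26
combine s4(18), s2(19) → 37
combine 26, 37 → 63
Each symbol's bit-cost is frequency × depth; summing gives 140 bits (equivalently 14 + 26 + 37 + 63).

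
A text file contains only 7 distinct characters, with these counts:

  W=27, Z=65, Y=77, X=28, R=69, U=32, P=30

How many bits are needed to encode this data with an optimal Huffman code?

890

Merge the two smallest weights repeatedly:
W(27) + X(28) → 55
P(30) + U(32) → 62
55 + 62 → 117
Z(65) + R(69) → 134
Y(77) + 117 → 194
134 + 194 → 328
Each symbol's bit-cost is frequency × depth; summing gives 890 bits (equivalently 55 + 62 + 117 + 134 + 194 + 328).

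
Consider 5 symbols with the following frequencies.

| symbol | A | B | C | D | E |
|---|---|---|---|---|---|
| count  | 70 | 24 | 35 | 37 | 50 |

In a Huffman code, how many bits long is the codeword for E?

Build the tree from the bottom:
combine B(24), C(35) → 59
combine D(37), E(50) → 87
combine 59, A(70) → 129
combine 87, 129 → 216
E's leaf is at depth 2, giving a 2-bit codeword.

2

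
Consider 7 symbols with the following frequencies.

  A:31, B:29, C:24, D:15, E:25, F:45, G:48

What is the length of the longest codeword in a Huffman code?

Merge the two lowest-weight nodes at each step:
D(15) + C(24) → 39
E(25) + B(29) → 54
A(31) + 39 → 70
F(45) + G(48) → 93
54 + 70 → 124
93 + 124 → 217
Maximum depth reached is 4.

4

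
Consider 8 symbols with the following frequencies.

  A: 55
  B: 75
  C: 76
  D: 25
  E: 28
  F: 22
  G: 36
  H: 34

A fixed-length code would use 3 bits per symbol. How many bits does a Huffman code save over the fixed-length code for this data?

Fixed-length: 3 bits × 351 symbols = 1053 bits.
Huffman merges:
F(22) + D(25) → 47
E(28) + H(34) → 62
G(36) + 47 → 83
A(55) + 62 → 117
B(75) + C(76) → 151
83 + 117 → 200
151 + 200 → 351
Huffman total = 47 + 62 + 83 + 117 + 151 + 200 + 351 = 1011 bits.
Saving = 1053 − 1011 = 42 bits.

42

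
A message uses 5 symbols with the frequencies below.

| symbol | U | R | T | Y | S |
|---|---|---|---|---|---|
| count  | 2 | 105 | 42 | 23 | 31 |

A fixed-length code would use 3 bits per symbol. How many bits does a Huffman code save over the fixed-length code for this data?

Fixed-length: 3 bits × 203 symbols = 609 bits.
Huffman merges:
combine U(2), Y(23) → 25
combine 25, S(31) → 56
combine T(42), 56 → 98
combine 98, R(105) → 203
Huffman total = 25 + 56 + 98 + 203 = 382 bits.
Saving = 609 − 382 = 227 bits.

227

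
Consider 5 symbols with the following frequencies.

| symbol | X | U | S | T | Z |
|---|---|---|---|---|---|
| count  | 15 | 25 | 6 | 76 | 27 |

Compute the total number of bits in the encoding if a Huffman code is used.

289

Greedily combine the two least-frequent nodes:
S(6) + X(15) → 21
21 + U(25) → 46
Z(27) + 46 → 73
73 + T(76) → 149
Total encoded bits = sum of merged weights = 21 + 46 + 73 + 149 = 289.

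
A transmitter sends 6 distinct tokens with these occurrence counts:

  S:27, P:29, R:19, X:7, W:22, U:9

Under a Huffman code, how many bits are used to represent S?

Huffman merges, smallest pair first:
combine X(7), U(9) → 16
combine 16, R(19) → 35
combine W(22), S(27) → 49
combine P(29), 35 → 64
combine 49, 64 → 113
S's leaf is at depth 2, giving a 2-bit codeword.

2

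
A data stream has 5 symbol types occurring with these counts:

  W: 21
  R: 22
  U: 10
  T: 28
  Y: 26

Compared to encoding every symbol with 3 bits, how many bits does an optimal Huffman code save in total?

Fixed-length: 3 bits × 107 symbols = 321 bits.
Huffman merges:
combine U(10), W(21) → 31
combine R(22), Y(26) → 48
combine T(28), 31 → 59
combine 48, 59 → 107
Huffman total = 31 + 48 + 59 + 107 = 245 bits.
Saving = 321 − 245 = 76 bits.

76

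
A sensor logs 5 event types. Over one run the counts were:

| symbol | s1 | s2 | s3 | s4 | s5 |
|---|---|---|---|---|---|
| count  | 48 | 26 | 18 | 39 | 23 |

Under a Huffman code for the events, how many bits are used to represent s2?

Huffman merges, smallest pair first:
s3(18) + s5(23) → 41
s2(26) + s4(39) → 65
41 + s1(48) → 89
65 + 89 → 154
s2's leaf is at depth 2, giving a 2-bit codeword.

2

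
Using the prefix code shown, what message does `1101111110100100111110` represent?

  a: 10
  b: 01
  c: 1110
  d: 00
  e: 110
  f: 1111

Read left to right; each codeword is recognised as soon as it completes (prefix code):
  110→e | 1111→f | 110→e | 10→a | 01→b | 00→d | 1111→f | 10→a
Decoded message: efeabdfa

efeabdfa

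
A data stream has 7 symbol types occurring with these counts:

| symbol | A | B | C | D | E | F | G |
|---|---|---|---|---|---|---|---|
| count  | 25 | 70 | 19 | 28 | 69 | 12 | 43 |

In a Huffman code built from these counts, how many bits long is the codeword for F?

4

Build the tree from the bottom:
merge F(12) and C(19): 31
merge A(25) and D(28): 53
merge 31 and G(43): 74
merge 53 and E(69): 122
merge B(70) and 74: 144
merge 122 and 144: 266
The subtree containing F is merged 4 times, so code length = 4.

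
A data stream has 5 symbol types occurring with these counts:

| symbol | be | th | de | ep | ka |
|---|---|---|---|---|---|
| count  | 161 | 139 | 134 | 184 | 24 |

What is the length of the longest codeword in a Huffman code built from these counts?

3

Merge the two lowest-weight nodes at each step:
ka(24) + de(134) → 158
th(139) + 158 → 297
be(161) + ep(184) → 345
297 + 345 → 642
The rarest symbols sit at the bottom; the longest codeword is 3 bits.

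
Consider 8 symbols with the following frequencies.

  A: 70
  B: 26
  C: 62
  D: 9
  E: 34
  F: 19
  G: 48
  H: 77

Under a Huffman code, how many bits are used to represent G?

3

Repeatedly merge the two smallest:
D(9) + F(19) → 28
B(26) + 28 → 54
E(34) + G(48) → 82
54 + C(62) → 116
A(70) + H(77) → 147
82 + 116 → 198
147 + 198 → 345
G's leaf is at depth 3, giving a 3-bit codeword.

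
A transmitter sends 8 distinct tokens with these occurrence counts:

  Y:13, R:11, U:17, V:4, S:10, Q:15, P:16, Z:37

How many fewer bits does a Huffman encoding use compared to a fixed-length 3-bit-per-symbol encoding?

Fixed-length: 3 bits × 123 symbols = 369 bits.
Huffman merges:
combine V(4), S(10) → 14
combine R(11), Y(13) → 24
combine 14, Q(15) → 29
combine P(16), U(17) → 33
combine 24, 29 → 53
combine 33, Z(37) → 70
combine 53, 70 → 123
Huffman total = 14 + 24 + 29 + 33 + 53 + 70 + 123 = 346 bits.
Saving = 369 − 346 = 23 bits.

23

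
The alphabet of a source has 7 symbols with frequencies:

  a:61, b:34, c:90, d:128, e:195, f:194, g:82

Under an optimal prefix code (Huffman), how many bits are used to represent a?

Repeatedly merge the two smallest:
merge b(34) and a(61): 95
merge g(82) and c(90): 172
merge 95 and d(128): 223
merge 172 and f(194): 366
merge e(195) and 223: 418
merge 366 and 418: 784
a sits 4 levels below the root, so its codeword is 4 bits.

4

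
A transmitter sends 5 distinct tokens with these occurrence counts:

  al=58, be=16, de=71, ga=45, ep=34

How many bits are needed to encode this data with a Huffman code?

498

Merge the two smallest weights repeatedly:
be(16) + ep(34) → 50
ga(45) + 50 → 95
al(58) + de(71) → 129
95 + 129 → 224
Total encoded bits = sum of merged weights = 50 + 95 + 129 + 224 = 498.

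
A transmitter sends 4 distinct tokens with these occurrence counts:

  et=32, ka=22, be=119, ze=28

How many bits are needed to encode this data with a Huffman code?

333

Build the Huffman tree bottom-up:
ka(22) + ze(28) → 50
et(32) + 50 → 82
82 + be(119) → 201
The encoded length is the sum of every internal node's weight: 50 + 82 + 201 = 333 bits.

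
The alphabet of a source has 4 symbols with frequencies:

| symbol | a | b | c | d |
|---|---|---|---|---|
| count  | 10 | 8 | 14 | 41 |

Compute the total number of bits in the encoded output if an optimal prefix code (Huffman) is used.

Greedily combine the two least-frequent nodes:
combine b(8), a(10) → 18
combine c(14), 18 → 32
combine 32, d(41) → 73
Total encoded bits = sum of merged weights = 18 + 32 + 73 = 123.

123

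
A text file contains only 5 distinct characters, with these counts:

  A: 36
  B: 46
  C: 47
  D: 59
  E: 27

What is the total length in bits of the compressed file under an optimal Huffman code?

493

Merge the two smallest weights repeatedly:
E(27) + A(36) → 63
B(46) + C(47) → 93
D(59) + 63 → 122
93 + 122 → 215
The encoded length is the sum of every internal node's weight: 63 + 93 + 122 + 215 = 493 bits.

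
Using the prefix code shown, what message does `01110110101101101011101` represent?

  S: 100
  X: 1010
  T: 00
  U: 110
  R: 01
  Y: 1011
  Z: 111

RUUYRXZR

Read left to right; each codeword is recognised as soon as it completes (prefix code):
  01→R | 110→U | 110→U | 1011→Y | 01→R | 1010→X | 111→Z | 01→R
Decoded message: RUUYRXZR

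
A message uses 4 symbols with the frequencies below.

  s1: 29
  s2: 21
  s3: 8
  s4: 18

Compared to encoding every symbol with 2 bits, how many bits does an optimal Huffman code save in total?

Fixed-length: 2 bits × 76 symbols = 152 bits.
Huffman merges:
combine s3(8), s4(18) → 26
combine s2(21), 26 → 47
combine s1(29), 47 → 76
Huffman total = 26 + 47 + 76 = 149 bits.
Saving = 152 − 149 = 3 bits.

3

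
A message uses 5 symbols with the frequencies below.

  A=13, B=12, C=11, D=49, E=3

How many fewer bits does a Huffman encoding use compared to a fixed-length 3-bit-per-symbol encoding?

Fixed-length: 3 bits × 88 symbols = 264 bits.
Huffman merges:
merge E(3) and C(11): 14
merge B(12) and A(13): 25
merge 14 and 25: 39
merge 39 and D(49): 88
Huffman total = 14 + 25 + 39 + 88 = 166 bits.
Saving = 264 − 166 = 98 bits.

98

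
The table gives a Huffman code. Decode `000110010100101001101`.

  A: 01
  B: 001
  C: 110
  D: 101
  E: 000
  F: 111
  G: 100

ECAABABD

Read left to right; each codeword is recognised as soon as it completes (prefix code):
  000→E | 110→C | 01→A | 01→A | 001→B | 01→A | 001→B | 101→D
Decoded message: ECAABABD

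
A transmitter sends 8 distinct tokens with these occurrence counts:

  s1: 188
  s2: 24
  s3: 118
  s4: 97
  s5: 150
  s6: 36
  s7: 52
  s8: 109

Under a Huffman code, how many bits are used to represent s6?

Huffman merges, smallest pair first:
merge s2(24) and s6(36): 60
merge s7(52) and 60: 112
merge s4(97) and s8(109): 206
merge 112 and s3(118): 230
merge s5(150) and s1(188): 338
merge 206 and 230: 436
merge 338 and 436: 774
The subtree containing s6 is merged 5 times, so code length = 5.

5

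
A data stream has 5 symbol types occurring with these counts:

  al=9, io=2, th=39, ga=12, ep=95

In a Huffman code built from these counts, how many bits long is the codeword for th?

2

Huffman merges, smallest pair first:
combine io(2), al(9) → 11
combine 11, ga(12) → 23
combine 23, th(39) → 62
combine 62, ep(95) → 157
The subtree containing th is merged 2 times, so code length = 2.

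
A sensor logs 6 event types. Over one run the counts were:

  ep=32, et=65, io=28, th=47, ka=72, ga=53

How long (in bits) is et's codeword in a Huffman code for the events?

2

Huffman merges, smallest pair first:
merge io(28) and ep(32): 60
merge th(47) and ga(53): 100
merge 60 and et(65): 125
merge ka(72) and 100: 172
merge 125 and 172: 297
The subtree containing et is merged 2 times, so code length = 2.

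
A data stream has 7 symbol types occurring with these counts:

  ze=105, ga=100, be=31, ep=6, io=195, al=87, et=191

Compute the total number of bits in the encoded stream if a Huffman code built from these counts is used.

Build the Huffman tree bottom-up:
combine ep(6), be(31) → 37
combine 37, al(87) → 124
combine ga(100), ze(105) → 205
combine 124, et(191) → 315
combine io(195), 205 → 400
combine 315, 400 → 715
Each symbol's bit-cost is frequency × depth; summing gives 1796 bits (equivalently 37 + 124 + 205 + 315 + 400 + 715).

1796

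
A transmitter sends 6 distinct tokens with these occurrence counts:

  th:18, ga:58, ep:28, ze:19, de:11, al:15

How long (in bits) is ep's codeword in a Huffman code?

Repeatedly merge the two smallest:
merge de(11) and al(15): 26
merge th(18) and ze(19): 37
merge 26 and ep(28): 54
merge 37 and 54: 91
merge ga(58) and 91: 149
The subtree containing ep is merged 3 times, so code length = 3.

3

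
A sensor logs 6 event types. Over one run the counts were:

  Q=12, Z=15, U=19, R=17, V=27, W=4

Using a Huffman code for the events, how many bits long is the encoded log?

235

Merge the two smallest weights repeatedly:
merge W(4) and Q(12): 16
merge Z(15) and 16: 31
merge R(17) and U(19): 36
merge V(27) and 31: 58
merge 36 and 58: 94
Each symbol's bit-cost is frequency × depth; summing gives 235 bits (equivalently 16 + 31 + 36 + 58 + 94).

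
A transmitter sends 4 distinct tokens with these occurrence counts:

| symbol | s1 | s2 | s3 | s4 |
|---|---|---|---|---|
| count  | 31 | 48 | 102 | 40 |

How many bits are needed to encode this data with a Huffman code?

Merge the two smallest weights repeatedly:
merge s1(31) and s4(40): 71
merge s2(48) and 71: 119
merge s3(102) and 119: 221
Each symbol's bit-cost is frequency × depth; summing gives 411 bits (equivalently 71 + 119 + 221).

411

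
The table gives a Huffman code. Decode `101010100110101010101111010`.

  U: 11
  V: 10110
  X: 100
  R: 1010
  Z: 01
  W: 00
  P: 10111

Read left to right; each codeword is recognised as soon as it completes (prefix code):
  1010→R | 1010→R | 01→Z | 1010→R | 1010→R | 10111→P | 1010→R
Decoded message: RRZRRPR

RRZRRPR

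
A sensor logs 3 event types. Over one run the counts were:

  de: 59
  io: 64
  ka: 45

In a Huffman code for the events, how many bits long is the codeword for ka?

2

Huffman merges, smallest pair first:
merge ka(45) and de(59): 104
merge io(64) and 104: 168
ka's leaf is at depth 2, giving a 2-bit codeword.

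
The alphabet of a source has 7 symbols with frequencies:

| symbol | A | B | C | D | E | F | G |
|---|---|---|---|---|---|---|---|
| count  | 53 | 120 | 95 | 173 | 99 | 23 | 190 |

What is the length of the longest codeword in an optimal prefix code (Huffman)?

4

Merge the two lowest-weight nodes at each step:
merge F(23) and A(53): 76
merge 76 and C(95): 171
merge E(99) and B(120): 219
merge 171 and D(173): 344
merge G(190) and 219: 409
merge 344 and 409: 753
Maximum depth reached is 4.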